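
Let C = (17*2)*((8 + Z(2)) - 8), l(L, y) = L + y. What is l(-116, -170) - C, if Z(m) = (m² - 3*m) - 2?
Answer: -150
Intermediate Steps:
Z(m) = -2 + m² - 3*m
C = -136 (C = (17*2)*((8 + (-2 + 2² - 3*2)) - 8) = 34*((8 + (-2 + 4 - 6)) - 8) = 34*((8 - 4) - 8) = 34*(4 - 8) = 34*(-4) = -136)
l(-116, -170) - C = (-116 - 170) - 1*(-136) = -286 + 136 = -150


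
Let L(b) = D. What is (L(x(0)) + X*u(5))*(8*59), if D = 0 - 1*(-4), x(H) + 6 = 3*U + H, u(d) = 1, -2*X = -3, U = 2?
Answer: 2596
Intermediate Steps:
X = 3/2 (X = -½*(-3) = 3/2 ≈ 1.5000)
x(H) = H (x(H) = -6 + (3*2 + H) = -6 + (6 + H) = H)
D = 4 (D = 0 + 4 = 4)
L(b) = 4
(L(x(0)) + X*u(5))*(8*59) = (4 + (3/2)*1)*(8*59) = (4 + 3/2)*472 = (11/2)*472 = 2596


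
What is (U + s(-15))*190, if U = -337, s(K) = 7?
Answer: -62700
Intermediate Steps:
(U + s(-15))*190 = (-337 + 7)*190 = -330*190 = -62700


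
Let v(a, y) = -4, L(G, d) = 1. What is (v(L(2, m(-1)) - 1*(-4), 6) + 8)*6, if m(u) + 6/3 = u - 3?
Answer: 24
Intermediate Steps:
m(u) = -5 + u (m(u) = -2 + (u - 3) = -2 + (-3 + u) = -5 + u)
(v(L(2, m(-1)) - 1*(-4), 6) + 8)*6 = (-4 + 8)*6 = 4*6 = 24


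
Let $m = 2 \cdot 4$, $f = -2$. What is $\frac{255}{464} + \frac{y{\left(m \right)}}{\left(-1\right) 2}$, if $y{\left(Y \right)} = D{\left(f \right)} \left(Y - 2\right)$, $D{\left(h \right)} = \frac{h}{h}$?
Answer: $- \frac{1137}{464} \approx -2.4504$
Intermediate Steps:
$D{\left(h \right)} = 1$
$m = 8$
$y{\left(Y \right)} = -2 + Y$ ($y{\left(Y \right)} = 1 \left(Y - 2\right) = 1 \left(-2 + Y\right) = -2 + Y$)
$\frac{255}{464} + \frac{y{\left(m \right)}}{\left(-1\right) 2} = \frac{255}{464} + \frac{-2 + 8}{\left(-1\right) 2} = 255 \cdot \frac{1}{464} + \frac{6}{-2} = \frac{255}{464} + 6 \left(- \frac{1}{2}\right) = \frac{255}{464} - 3 = - \frac{1137}{464}$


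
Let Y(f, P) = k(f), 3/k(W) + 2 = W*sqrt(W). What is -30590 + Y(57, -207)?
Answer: -5664931504/185189 + 171*sqrt(57)/185189 ≈ -30590.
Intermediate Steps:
k(W) = 3/(-2 + W**(3/2)) (k(W) = 3/(-2 + W*sqrt(W)) = 3/(-2 + W**(3/2)))
Y(f, P) = 3/(-2 + f**(3/2))
-30590 + Y(57, -207) = -30590 + 3/(-2 + 57**(3/2)) = -30590 + 3/(-2 + 57*sqrt(57))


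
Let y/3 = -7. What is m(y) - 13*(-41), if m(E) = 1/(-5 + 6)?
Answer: 534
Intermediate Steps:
y = -21 (y = 3*(-7) = -21)
m(E) = 1 (m(E) = 1/1 = 1)
m(y) - 13*(-41) = 1 - 13*(-41) = 1 + 533 = 534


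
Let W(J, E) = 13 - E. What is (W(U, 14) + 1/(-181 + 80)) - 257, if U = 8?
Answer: -26059/101 ≈ -258.01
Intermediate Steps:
(W(U, 14) + 1/(-181 + 80)) - 257 = ((13 - 1*14) + 1/(-181 + 80)) - 257 = ((13 - 14) + 1/(-101)) - 257 = (-1 - 1/101) - 257 = -102/101 - 257 = -26059/101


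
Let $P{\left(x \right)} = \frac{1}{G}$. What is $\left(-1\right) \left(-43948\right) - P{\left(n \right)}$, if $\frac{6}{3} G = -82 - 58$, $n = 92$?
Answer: $\frac{3076361}{70} \approx 43948.0$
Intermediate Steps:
$G = -70$ ($G = \frac{-82 - 58}{2} = \frac{1}{2} \left(-140\right) = -70$)
$P{\left(x \right)} = - \frac{1}{70}$ ($P{\left(x \right)} = \frac{1}{-70} = - \frac{1}{70}$)
$\left(-1\right) \left(-43948\right) - P{\left(n \right)} = \left(-1\right) \left(-43948\right) - - \frac{1}{70} = 43948 + \frac{1}{70} = \frac{3076361}{70}$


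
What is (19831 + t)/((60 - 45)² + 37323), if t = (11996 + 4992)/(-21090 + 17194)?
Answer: 2145683/4063528 ≈ 0.52803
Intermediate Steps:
t = -4247/974 (t = 16988/(-3896) = 16988*(-1/3896) = -4247/974 ≈ -4.3604)
(19831 + t)/((60 - 45)² + 37323) = (19831 - 4247/974)/((60 - 45)² + 37323) = 19311147/(974*(15² + 37323)) = 19311147/(974*(225 + 37323)) = (19311147/974)/37548 = (19311147/974)*(1/37548) = 2145683/4063528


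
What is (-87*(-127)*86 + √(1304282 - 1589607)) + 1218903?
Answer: 2169117 + 5*I*√11413 ≈ 2.1691e+6 + 534.16*I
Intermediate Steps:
(-87*(-127)*86 + √(1304282 - 1589607)) + 1218903 = (11049*86 + √(-285325)) + 1218903 = (950214 + 5*I*√11413) + 1218903 = 2169117 + 5*I*√11413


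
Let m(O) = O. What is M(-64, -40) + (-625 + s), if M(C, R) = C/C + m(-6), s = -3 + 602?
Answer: -31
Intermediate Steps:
s = 599
M(C, R) = -5 (M(C, R) = C/C - 6 = 1 - 6 = -5)
M(-64, -40) + (-625 + s) = -5 + (-625 + 599) = -5 - 26 = -31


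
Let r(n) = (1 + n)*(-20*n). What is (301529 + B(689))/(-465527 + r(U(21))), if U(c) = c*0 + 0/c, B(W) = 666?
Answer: -302195/465527 ≈ -0.64915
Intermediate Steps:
U(c) = 0 (U(c) = 0 + 0 = 0)
r(n) = -20*n*(1 + n)
(301529 + B(689))/(-465527 + r(U(21))) = (301529 + 666)/(-465527 - 20*0*(1 + 0)) = 302195/(-465527 - 20*0*1) = 302195/(-465527 + 0) = 302195/(-465527) = 302195*(-1/465527) = -302195/465527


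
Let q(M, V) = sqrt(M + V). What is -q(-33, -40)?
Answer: -I*sqrt(73) ≈ -8.544*I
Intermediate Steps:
-q(-33, -40) = -sqrt(-33 - 40) = -sqrt(-73) = -I*sqrt(73)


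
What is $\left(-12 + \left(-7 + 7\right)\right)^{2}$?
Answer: $144$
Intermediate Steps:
$\left(-12 + \left(-7 + 7\right)\right)^{2} = \left(-12 + 0\right)^{2} = \left(-12\right)^{2} = 144$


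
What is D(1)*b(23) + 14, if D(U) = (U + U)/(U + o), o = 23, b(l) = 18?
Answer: 31/2 ≈ 15.500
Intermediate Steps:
D(U) = 2*U/(23 + U) (D(U) = (U + U)/(U + 23) = (2*U)/(23 + U) = 2*U/(23 + U))
D(1)*b(23) + 14 = (2*1/(23 + 1))*18 + 14 = (2*1/24)*18 + 14 = (2*1*(1/24))*18 + 14 = (1/12)*18 + 14 = 3/2 + 14 = 31/2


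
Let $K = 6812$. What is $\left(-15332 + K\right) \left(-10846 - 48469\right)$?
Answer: $505363800$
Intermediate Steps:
$\left(-15332 + K\right) \left(-10846 - 48469\right) = \left(-15332 + 6812\right) \left(-10846 - 48469\right) = \left(-8520\right) \left(-59315\right) = 505363800$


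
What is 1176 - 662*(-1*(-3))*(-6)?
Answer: 13092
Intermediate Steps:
1176 - 662*(-1*(-3))*(-6) = 1176 - 1986*(-6) = 1176 - 662*(-18) = 1176 + 11916 = 13092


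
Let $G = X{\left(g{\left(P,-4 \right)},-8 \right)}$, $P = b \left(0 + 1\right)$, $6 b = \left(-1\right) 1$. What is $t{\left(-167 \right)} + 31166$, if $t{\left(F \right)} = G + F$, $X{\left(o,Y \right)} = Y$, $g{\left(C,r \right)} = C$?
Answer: $30991$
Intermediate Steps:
$b = - \frac{1}{6}$ ($b = \frac{\left(-1\right) 1}{6} = \frac{1}{6} \left(-1\right) = - \frac{1}{6} \approx -0.16667$)
$P = - \frac{1}{6}$ ($P = - \frac{0 + 1}{6} = \left(- \frac{1}{6}\right) 1 = - \frac{1}{6} \approx -0.16667$)
$G = -8$
$t{\left(F \right)} = -8 + F$
$t{\left(-167 \right)} + 31166 = \left(-8 - 167\right) + 31166 = -175 + 31166 = 30991$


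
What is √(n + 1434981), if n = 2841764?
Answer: 11*√35345 ≈ 2068.0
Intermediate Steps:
√(n + 1434981) = √(2841764 + 1434981) = √4276745 = 11*√35345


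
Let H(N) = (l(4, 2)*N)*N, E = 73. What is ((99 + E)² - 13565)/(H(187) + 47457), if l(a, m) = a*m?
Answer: 16019/327209 ≈ 0.048956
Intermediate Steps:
H(N) = 8*N² (H(N) = ((4*2)*N)*N = (8*N)*N = 8*N²)
((99 + E)² - 13565)/(H(187) + 47457) = ((99 + 73)² - 13565)/(8*187² + 47457) = (172² - 13565)/(8*34969 + 47457) = (29584 - 13565)/(279752 + 47457) = 16019/327209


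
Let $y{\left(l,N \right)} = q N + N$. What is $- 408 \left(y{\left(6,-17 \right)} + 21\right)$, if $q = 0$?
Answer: $-1632$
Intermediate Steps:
$y{\left(l,N \right)} = N$ ($y{\left(l,N \right)} = 0 N + N = 0 + N = N$)
$- 408 \left(y{\left(6,-17 \right)} + 21\right) = - 408 \left(-17 + 21\right) = \left(-408\right) 4 = -1632$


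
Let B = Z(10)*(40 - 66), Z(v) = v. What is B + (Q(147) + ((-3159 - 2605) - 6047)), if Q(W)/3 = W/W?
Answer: -12068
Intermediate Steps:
Q(W) = 3 (Q(W) = 3*(W/W) = 3*1 = 3)
B = -260 (B = 10*(40 - 66) = 10*(-26) = -260)
B + (Q(147) + ((-3159 - 2605) - 6047)) = -260 + (3 + ((-3159 - 2605) - 6047)) = -260 + (3 + (-5764 - 6047)) = -260 + (3 - 11811) = -260 - 11808 = -12068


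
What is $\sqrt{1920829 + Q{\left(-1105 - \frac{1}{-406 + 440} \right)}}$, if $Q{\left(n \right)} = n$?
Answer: $\frac{\sqrt{2219200910}}{34} \approx 1385.5$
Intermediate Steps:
$\sqrt{1920829 + Q{\left(-1105 - \frac{1}{-406 + 440} \right)}} = \sqrt{1920829 - \left(1105 + \frac{1}{-406 + 440}\right)} = \sqrt{1920829 - \frac{37571}{34}} = \sqrt{\frac{65270615}{34}} = \frac{\sqrt{2219200910}}{34}$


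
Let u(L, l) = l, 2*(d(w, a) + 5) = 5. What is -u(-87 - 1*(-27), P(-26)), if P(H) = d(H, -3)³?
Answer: 125/8 ≈ 15.625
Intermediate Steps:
d(w, a) = -5/2 (d(w, a) = -5 + (½)*5 = -5 + 5/2 = -5/2)
P(H) = -125/8 (P(H) = (-5/2)³ = -125/8)
-u(-87 - 1*(-27), P(-26)) = -1*(-125/8) = 125/8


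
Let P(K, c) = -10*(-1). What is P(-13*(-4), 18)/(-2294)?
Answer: -5/1147 ≈ -0.0043592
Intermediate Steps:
P(K, c) = 10
P(-13*(-4), 18)/(-2294) = 10/(-2294) = 10*(-1/2294) = -5/1147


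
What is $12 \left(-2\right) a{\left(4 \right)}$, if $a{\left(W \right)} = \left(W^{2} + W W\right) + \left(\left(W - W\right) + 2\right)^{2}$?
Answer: $-864$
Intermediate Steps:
$a{\left(W \right)} = 4 + 2 W^{2}$ ($a{\left(W \right)} = \left(W^{2} + W^{2}\right) + \left(0 + 2\right)^{2} = 2 W^{2} + 2^{2} = 2 W^{2} + 4 = 4 + 2 W^{2}$)
$12 \left(-2\right) a{\left(4 \right)} = 12 \left(-2\right) \left(4 + 2 \cdot 4^{2}\right) = - 24 \left(4 + 2 \cdot 16\right) = - 24 \left(4 + 32\right) = \left(-24\right) 36 = -864$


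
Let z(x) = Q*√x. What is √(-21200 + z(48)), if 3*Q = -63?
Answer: 2*√(-5300 - 21*√3) ≈ 146.1*I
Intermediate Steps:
Q = -21 (Q = (⅓)*(-63) = -21)
z(x) = -21*√x
√(-21200 + z(48)) = √(-21200 - 84*√3)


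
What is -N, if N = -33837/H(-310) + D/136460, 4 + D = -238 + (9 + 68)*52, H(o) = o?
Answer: -115464081/1057565 ≈ -109.18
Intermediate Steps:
D = 3762 (D = -4 + (-238 + (9 + 68)*52) = -4 + (-238 + 77*52) = -4 + (-238 + 4004) = -4 + 3766 = 3762)
N = 115464081/1057565 (N = -33837/(-310) + 3762/136460 = -33837*(-1/310) + 3762*(1/136460) = 33837/310 + 1881/68230 = 115464081/1057565 ≈ 109.18)
-N = -1*115464081/1057565 = -115464081/1057565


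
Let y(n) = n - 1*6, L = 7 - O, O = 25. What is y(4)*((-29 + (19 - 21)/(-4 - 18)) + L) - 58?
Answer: 394/11 ≈ 35.818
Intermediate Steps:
L = -18 (L = 7 - 1*25 = 7 - 25 = -18)
y(n) = -6 + n (y(n) = n - 6 = -6 + n)
y(4)*((-29 + (19 - 21)/(-4 - 18)) + L) - 58 = (-6 + 4)*((-29 + (19 - 21)/(-4 - 18)) - 18) - 58 = -2*((-29 - 2/(-22)) - 18) - 58 = -2*((-29 - 2*(-1/22)) - 18) - 58 = -2*((-29 + 1/11) - 18) - 58 = -2*(-318/11 - 18) - 58 = -2*(-516/11) - 58 = 1032/11 - 58 = 394/11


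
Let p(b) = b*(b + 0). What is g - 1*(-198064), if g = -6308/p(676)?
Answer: 22627622039/114244 ≈ 1.9806e+5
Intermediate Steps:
p(b) = b² (p(b) = b*b = b²)
g = -1577/114244 (g = -6308/(676²) = -6308/456976 = -6308*1/456976 = -1577/114244 ≈ -0.013804)
g - 1*(-198064) = -1577/114244 - 1*(-198064) = -1577/114244 + 198064 = 22627622039/114244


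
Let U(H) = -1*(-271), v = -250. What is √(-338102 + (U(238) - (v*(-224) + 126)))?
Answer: 3*I*√43773 ≈ 627.66*I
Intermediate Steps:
U(H) = 271
√(-338102 + (U(238) - (v*(-224) + 126))) = √(-338102 + (271 - (-250*(-224) + 126))) = √(-338102 + (271 - (56000 + 126))) = √(-338102 + (271 - 1*56126)) = √(-338102 + (271 - 56126)) = √(-338102 - 55855) = √(-393957) = 3*I*√43773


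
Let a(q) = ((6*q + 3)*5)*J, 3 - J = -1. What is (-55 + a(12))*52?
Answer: 75140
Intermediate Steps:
J = 4 (J = 3 - 1*(-1) = 3 + 1 = 4)
a(q) = 60 + 120*q (a(q) = ((6*q + 3)*5)*4 = ((3 + 6*q)*5)*4 = (15 + 30*q)*4 = 60 + 120*q)
(-55 + a(12))*52 = (-55 + (60 + 120*12))*52 = (-55 + (60 + 1440))*52 = (-55 + 1500)*52 = 1445*52 = 75140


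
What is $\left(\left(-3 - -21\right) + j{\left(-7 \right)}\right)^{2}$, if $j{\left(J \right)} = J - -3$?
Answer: $196$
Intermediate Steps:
$j{\left(J \right)} = 3 + J$ ($j{\left(J \right)} = J + 3 = 3 + J$)
$\left(\left(-3 - -21\right) + j{\left(-7 \right)}\right)^{2} = \left(\left(-3 - -21\right) + \left(3 - 7\right)\right)^{2} = \left(\left(-3 + 21\right) - 4\right)^{2} = \left(18 - 4\right)^{2} = 14^{2} = 196$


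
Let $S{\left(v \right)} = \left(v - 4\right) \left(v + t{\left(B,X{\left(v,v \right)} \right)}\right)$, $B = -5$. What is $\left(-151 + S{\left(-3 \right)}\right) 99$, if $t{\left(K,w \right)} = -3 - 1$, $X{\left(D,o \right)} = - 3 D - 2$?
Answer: $-10098$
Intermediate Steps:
$X{\left(D,o \right)} = -2 - 3 D$
$t{\left(K,w \right)} = -4$
$S{\left(v \right)} = \left(-4 + v\right)^{2}$ ($S{\left(v \right)} = \left(v - 4\right) \left(v - 4\right) = \left(-4 + v\right) \left(-4 + v\right) = \left(-4 + v\right)^{2}$)
$\left(-151 + S{\left(-3 \right)}\right) 99 = \left(-151 + \left(16 + \left(-3\right)^{2} - -24\right)\right) 99 = \left(-151 + \left(16 + 9 + 24\right)\right) 99 = \left(-151 + 49\right) 99 = \left(-102\right) 99 = -10098$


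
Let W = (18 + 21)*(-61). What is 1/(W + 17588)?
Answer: 1/15209 ≈ 6.5751e-5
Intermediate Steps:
W = -2379 (W = 39*(-61) = -2379)
1/(W + 17588) = 1/(-2379 + 17588) = 1/15209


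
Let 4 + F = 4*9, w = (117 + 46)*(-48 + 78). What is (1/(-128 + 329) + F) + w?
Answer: 989323/201 ≈ 4922.0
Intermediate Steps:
w = 4890 (w = 163*30 = 4890)
F = 32 (F = -4 + 4*9 = -4 + 36 = 32)
(1/(-128 + 329) + F) + w = (1/(-128 + 329) + 32) + 4890 = (1/201 + 32) + 4890 = 6433/201 + 4890 = 989323/201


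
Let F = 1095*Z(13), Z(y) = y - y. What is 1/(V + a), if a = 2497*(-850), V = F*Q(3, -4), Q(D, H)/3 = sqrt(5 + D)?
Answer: -1/2122450 ≈ -4.7115e-7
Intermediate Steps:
Z(y) = 0
Q(D, H) = 3*sqrt(5 + D)
F = 0 (F = 1095*0 = 0)
V = 0 (V = 0*(3*sqrt(5 + 3)) = 0*(3*sqrt(8)) = 0*(3*(2*sqrt(2))) = 0*(6*sqrt(2)) = 0)
a = -2122450
1/(V + a) = 1/(0 - 2122450) = 1/(-2122450) = -1/2122450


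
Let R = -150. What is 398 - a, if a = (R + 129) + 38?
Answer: 381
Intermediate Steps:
a = 17 (a = (-150 + 129) + 38 = -21 + 38 = 17)
398 - a = 398 - 1*17 = 398 - 17 = 381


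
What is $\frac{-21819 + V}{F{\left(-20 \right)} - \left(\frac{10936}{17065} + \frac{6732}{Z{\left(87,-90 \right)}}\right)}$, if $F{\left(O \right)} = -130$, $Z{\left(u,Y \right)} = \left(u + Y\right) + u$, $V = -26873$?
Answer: $\frac{5816502860}{25179167} \approx 231.0$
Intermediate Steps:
$Z{\left(u,Y \right)} = Y + 2 u$ ($Z{\left(u,Y \right)} = \left(Y + u\right) + u = Y + 2 u$)
$\frac{-21819 + V}{F{\left(-20 \right)} - \left(\frac{10936}{17065} + \frac{6732}{Z{\left(87,-90 \right)}}\right)} = \frac{-21819 - 26873}{-130 - \left(\frac{10936}{17065} + \frac{6732}{-90 + 2 \cdot 87}\right)} = - \frac{48692}{-130 - \left(\frac{10936}{17065} + \frac{6732}{-90 + 174}\right)} = - \frac{48692}{-130 - \left(\frac{10936}{17065} + \frac{6732}{84}\right)} = - \frac{48692}{-130 - \frac{9650017}{119455}} = - \frac{48692}{- \frac{25179167}{119455}} = \left(-48692\right) \left(- \frac{119455}{25179167}\right) = \frac{5816502860}{25179167}$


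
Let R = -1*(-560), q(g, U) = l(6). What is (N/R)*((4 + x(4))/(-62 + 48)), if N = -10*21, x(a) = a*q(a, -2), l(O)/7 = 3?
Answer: 33/14 ≈ 2.3571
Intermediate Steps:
l(O) = 21 (l(O) = 7*3 = 21)
q(g, U) = 21
x(a) = 21*a (x(a) = a*21 = 21*a)
N = -210
R = 560
(N/R)*((4 + x(4))/(-62 + 48)) = (-210/560)*((4 + 21*4)/(-62 + 48)) = (-210*1/560)*((4 + 84)/(-14)) = -33*(-1)/14 = -3/8*(-44/7) = 33/14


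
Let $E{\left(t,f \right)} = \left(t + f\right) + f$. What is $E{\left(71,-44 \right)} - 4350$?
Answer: $-4367$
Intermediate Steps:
$E{\left(t,f \right)} = t + 2 f$ ($E{\left(t,f \right)} = \left(f + t\right) + f = t + 2 f$)
$E{\left(71,-44 \right)} - 4350 = \left(71 + 2 \left(-44\right)\right) - 4350 = \left(71 - 88\right) - 4350 = -17 - 4350 = -4367$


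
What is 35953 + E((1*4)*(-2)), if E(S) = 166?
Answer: 36119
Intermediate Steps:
35953 + E((1*4)*(-2)) = 35953 + 166 = 36119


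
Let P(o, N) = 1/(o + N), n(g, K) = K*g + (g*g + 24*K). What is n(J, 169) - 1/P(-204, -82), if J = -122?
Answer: -1392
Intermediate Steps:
n(g, K) = g² + 24*K + K*g (n(g, K) = K*g + (g² + 24*K) = g² + 24*K + K*g)
P(o, N) = 1/(N + o)
n(J, 169) - 1/P(-204, -82) = ((-122)² + 24*169 + 169*(-122)) - 1/(1/(-82 - 204)) = (14884 + 4056 - 20618) - 1/(1/(-286)) = -1678 - 1/(-1/286) = -1678 - 1*(-286) = -1678 + 286 = -1392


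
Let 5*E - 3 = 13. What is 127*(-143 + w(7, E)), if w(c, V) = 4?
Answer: -17653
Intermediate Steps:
E = 16/5 (E = ⅗ + (⅕)*13 = ⅗ + 13/5 = 16/5 ≈ 3.2000)
127*(-143 + w(7, E)) = 127*(-143 + 4) = 127*(-139) = -17653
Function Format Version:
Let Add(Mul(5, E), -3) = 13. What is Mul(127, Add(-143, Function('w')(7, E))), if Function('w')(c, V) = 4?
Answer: -17653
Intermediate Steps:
E = Rational(16, 5) (E = Add(Rational(3, 5), Mul(Rational(1, 5), 13)) = Add(Rational(3, 5), Rational(13, 5)) = Rational(16, 5) ≈ 3.2000)
Mul(127, Add(-143, Function('w')(7, E))) = Mul(127, Add(-143, 4)) = Mul(127, -139) = -17653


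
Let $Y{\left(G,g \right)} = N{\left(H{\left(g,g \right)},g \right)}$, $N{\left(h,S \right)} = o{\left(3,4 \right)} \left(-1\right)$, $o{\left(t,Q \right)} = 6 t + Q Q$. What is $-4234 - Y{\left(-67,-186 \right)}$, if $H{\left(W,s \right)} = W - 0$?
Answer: $-4200$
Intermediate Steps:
$o{\left(t,Q \right)} = Q^{2} + 6 t$ ($o{\left(t,Q \right)} = 6 t + Q^{2} = Q^{2} + 6 t$)
$H{\left(W,s \right)} = W$ ($H{\left(W,s \right)} = W + 0 = W$)
$N{\left(h,S \right)} = -34$ ($N{\left(h,S \right)} = \left(4^{2} + 6 \cdot 3\right) \left(-1\right) = \left(16 + 18\right) \left(-1\right) = 34 \left(-1\right) = -34$)
$Y{\left(G,g \right)} = -34$
$-4234 - Y{\left(-67,-186 \right)} = -4234 - -34 = -4234 + 34 = -4200$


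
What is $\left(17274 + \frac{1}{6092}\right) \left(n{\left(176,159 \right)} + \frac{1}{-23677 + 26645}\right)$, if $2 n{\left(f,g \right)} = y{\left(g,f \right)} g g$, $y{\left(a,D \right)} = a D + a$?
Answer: $\frac{111109541209095615757}{18081056} \approx 6.1451 \cdot 10^{12}$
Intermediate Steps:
$y{\left(a,D \right)} = a + D a$ ($y{\left(a,D \right)} = D a + a = a + D a$)
$n{\left(f,g \right)} = \frac{g^{3} \left(1 + f\right)}{2}$ ($n{\left(f,g \right)} = \frac{g \left(1 + f\right) g g}{2} = \frac{g^{2} \left(1 + f\right) g}{2} = \frac{g^{3} \left(1 + f\right)}{2}$)
$\left(17274 + \frac{1}{6092}\right) \left(n{\left(176,159 \right)} + \frac{1}{-23677 + 26645}\right) = \left(17274 + \frac{1}{6092}\right) \left(\frac{159^{3} \left(1 + 176\right)}{2} + \frac{1}{-23677 + 26645}\right) = \left(17274 + \frac{1}{6092}\right) \left(\frac{1}{2} \cdot 4019679 \cdot 177 + \frac{1}{2968}\right) = \frac{105233209 \left(\frac{711483183}{2} + \frac{1}{2968}\right)}{6092} = \frac{105233209}{6092} \cdot \frac{1055841043573}{2968} = \frac{111109541209095615757}{18081056}$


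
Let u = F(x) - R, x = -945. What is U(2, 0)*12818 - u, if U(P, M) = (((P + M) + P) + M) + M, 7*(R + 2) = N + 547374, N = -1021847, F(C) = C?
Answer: -108968/7 ≈ -15567.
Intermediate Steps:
R = -474487/7 (R = -2 + (-1021847 + 547374)/7 = -2 + (⅐)*(-474473) = -2 - 474473/7 = -474487/7 ≈ -67784.)
U(P, M) = 2*P + 3*M (U(P, M) = (((M + P) + P) + M) + M = ((M + 2*P) + M) + M = (2*M + 2*P) + M = 2*P + 3*M)
u = 467872/7 (u = -945 - 1*(-474487/7) = -945 + 474487/7 = 467872/7 ≈ 66839.)
U(2, 0)*12818 - u = (2*2 + 3*0)*12818 - 1*467872/7 = (4 + 0)*12818 - 467872/7 = 4*12818 - 467872/7 = 51272 - 467872/7 = -108968/7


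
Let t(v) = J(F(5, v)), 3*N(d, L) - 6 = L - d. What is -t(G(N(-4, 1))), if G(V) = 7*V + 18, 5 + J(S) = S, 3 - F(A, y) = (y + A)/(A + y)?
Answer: 3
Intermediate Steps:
F(A, y) = 2 (F(A, y) = 3 - (y + A)/(A + y) = 3 - (A + y)/(A + y) = 3 - 1*1 = 3 - 1 = 2)
N(d, L) = 2 - d/3 + L/3 (N(d, L) = 2 + (L - d)/3 = 2 + (-d/3 + L/3) = 2 - d/3 + L/3)
J(S) = -5 + S
G(V) = 18 + 7*V
t(v) = -3 (t(v) = -5 + 2 = -3)
-t(G(N(-4, 1))) = -1*(-3) = 3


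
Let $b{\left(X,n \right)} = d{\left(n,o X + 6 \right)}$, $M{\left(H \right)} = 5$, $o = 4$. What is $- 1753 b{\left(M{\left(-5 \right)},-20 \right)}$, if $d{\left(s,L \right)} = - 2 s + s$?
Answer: $-35060$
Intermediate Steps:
$d{\left(s,L \right)} = - s$
$b{\left(X,n \right)} = - n$
$- 1753 b{\left(M{\left(-5 \right)},-20 \right)} = - 1753 \left(\left(-1\right) \left(-20\right)\right) = \left(-1753\right) 20 = -35060$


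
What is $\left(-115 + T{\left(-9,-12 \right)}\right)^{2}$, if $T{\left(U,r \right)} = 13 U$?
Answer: $53824$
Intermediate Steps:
$\left(-115 + T{\left(-9,-12 \right)}\right)^{2} = \left(-115 + 13 \left(-9\right)\right)^{2} = \left(-115 - 117\right)^{2} = \left(-232\right)^{2} = 53824$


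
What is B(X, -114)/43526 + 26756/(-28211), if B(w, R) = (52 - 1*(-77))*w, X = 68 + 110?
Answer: -258400337/613955993 ≈ -0.42088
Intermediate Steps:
X = 178
B(w, R) = 129*w (B(w, R) = (52 + 77)*w = 129*w)
B(X, -114)/43526 + 26756/(-28211) = (129*178)/43526 + 26756/(-28211) = 22962*(1/43526) + 26756*(-1/28211) = 11481/21763 - 26756/28211 = -258400337/613955993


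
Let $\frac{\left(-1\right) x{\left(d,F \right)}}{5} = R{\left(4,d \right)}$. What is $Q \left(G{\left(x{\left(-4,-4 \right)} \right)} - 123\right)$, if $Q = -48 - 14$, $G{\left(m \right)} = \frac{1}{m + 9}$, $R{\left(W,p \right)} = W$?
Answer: $\frac{83948}{11} \approx 7631.6$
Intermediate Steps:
$x{\left(d,F \right)} = -20$ ($x{\left(d,F \right)} = \left(-5\right) 4 = -20$)
$G{\left(m \right)} = \frac{1}{9 + m}$
$Q = -62$
$Q \left(G{\left(x{\left(-4,-4 \right)} \right)} - 123\right) = - 62 \left(\frac{1}{9 - 20} - 123\right) = - 62 \left(\frac{1}{-11} - 123\right) = - 62 \left(- \frac{1}{11} - 123\right) = \left(-62\right) \left(- \frac{1354}{11}\right) = \frac{83948}{11}$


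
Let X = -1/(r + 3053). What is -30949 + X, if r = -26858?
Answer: -736740944/23805 ≈ -30949.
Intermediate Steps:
X = 1/23805 (X = -1/(-26858 + 3053) = -1/(-23805) = -1*(-1/23805) = 1/23805 ≈ 4.2008e-5)
-30949 + X = -30949 + 1/23805 = -736740944/23805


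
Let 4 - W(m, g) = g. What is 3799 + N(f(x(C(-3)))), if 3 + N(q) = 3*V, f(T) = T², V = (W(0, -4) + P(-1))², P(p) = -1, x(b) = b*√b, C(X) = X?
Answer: 3943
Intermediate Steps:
W(m, g) = 4 - g
x(b) = b^(3/2)
V = 49 (V = ((4 - 1*(-4)) - 1)² = ((4 + 4) - 1)² = (8 - 1)² = 7² = 49)
N(q) = 144 (N(q) = -3 + 3*49 = -3 + 147 = 144)
3799 + N(f(x(C(-3)))) = 3799 + 144 = 3943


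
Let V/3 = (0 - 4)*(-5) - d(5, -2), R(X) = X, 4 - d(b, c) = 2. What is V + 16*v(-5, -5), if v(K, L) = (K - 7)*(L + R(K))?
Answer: 1974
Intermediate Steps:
d(b, c) = 2 (d(b, c) = 4 - 1*2 = 4 - 2 = 2)
v(K, L) = (-7 + K)*(K + L) (v(K, L) = (K - 7)*(L + K) = (-7 + K)*(K + L))
V = 54 (V = 3*((0 - 4)*(-5) - 1*2) = 3*(-4*(-5) - 2) = 3*(20 - 2) = 3*18 = 54)
V + 16*v(-5, -5) = 54 + 16*((-5)² - 7*(-5) - 7*(-5) - 5*(-5)) = 54 + 16*(25 + 35 + 35 + 25) = 54 + 16*120 = 54 + 1920 = 1974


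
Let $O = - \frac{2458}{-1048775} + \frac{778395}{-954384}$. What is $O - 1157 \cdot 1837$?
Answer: $- \frac{709131705067965551}{333644693200} \approx -2.1254 \cdot 10^{6}$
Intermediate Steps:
$O = - \frac{271338446751}{333644693200}$ ($O = \left(-2458\right) \left(- \frac{1}{1048775}\right) + 778395 \left(- \frac{1}{954384}\right) = \frac{2458}{1048775} - \frac{259465}{318128} = - \frac{271338446751}{333644693200} \approx -0.81326$)
$O - 1157 \cdot 1837 = - \frac{271338446751}{333644693200} - 1157 \cdot 1837 = - \frac{271338446751}{333644693200} - 2125409 = - \frac{709131705067965551}{333644693200}$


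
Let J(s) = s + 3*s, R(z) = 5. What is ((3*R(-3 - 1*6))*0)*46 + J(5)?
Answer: 20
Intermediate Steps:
J(s) = 4*s
((3*R(-3 - 1*6))*0)*46 + J(5) = ((3*5)*0)*46 + 4*5 = (15*0)*46 + 20 = 0*46 + 20 = 0 + 20 = 20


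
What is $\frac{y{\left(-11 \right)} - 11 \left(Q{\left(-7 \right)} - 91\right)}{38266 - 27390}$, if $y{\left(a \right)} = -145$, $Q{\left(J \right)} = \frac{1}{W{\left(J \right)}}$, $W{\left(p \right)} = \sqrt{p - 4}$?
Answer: $\frac{214}{2719} + \frac{i \sqrt{11}}{10876} \approx 0.078705 + 0.00030495 i$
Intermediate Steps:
$W{\left(p \right)} = \sqrt{-4 + p}$
$Q{\left(J \right)} = \frac{1}{\sqrt{-4 + J}}$
$\frac{y{\left(-11 \right)} - 11 \left(Q{\left(-7 \right)} - 91\right)}{38266 - 27390} = \frac{-145 - 11 \left(\frac{1}{\sqrt{-4 - 7}} - 91\right)}{38266 - 27390} = \frac{-145 - 11 \left(\frac{1}{\sqrt{-11}} - 91\right)}{10876} = \left(-145 - 11 \left(- \frac{i \sqrt{11}}{11} - 91\right)\right) \frac{1}{10876} = \left(-145 - 11 \left(-91 - \frac{i \sqrt{11}}{11}\right)\right) \frac{1}{10876} = \left(-145 + \left(1001 + i \sqrt{11}\right)\right) \frac{1}{10876} = \left(856 + i \sqrt{11}\right) \frac{1}{10876} = \frac{214}{2719} + \frac{i \sqrt{11}}{10876}$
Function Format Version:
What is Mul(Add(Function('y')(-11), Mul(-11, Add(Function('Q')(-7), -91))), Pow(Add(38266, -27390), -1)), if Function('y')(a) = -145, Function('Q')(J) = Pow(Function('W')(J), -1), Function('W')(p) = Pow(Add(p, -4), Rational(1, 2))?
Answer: Add(Rational(214, 2719), Mul(Rational(1, 10876), I, Pow(11, Rational(1, 2)))) ≈ Add(0.078705, Mul(0.00030495, I))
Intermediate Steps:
Function('W')(p) = Pow(Add(-4, p), Rational(1, 2))
Function('Q')(J) = Pow(Add(-4, J), Rational(-1, 2)) (Function('Q')(J) = Pow(Pow(Add(-4, J), Rational(1, 2)), -1) = Pow(Add(-4, J), Rational(-1, 2)))
Mul(Add(Function('y')(-11), Mul(-11, Add(Function('Q')(-7), -91))), Pow(Add(38266, -27390), -1)) = Mul(Add(-145, Mul(-11, Add(Pow(Add(-4, -7), Rational(-1, 2)), -91))), Pow(Add(38266, -27390), -1)) = Mul(Add(-145, Mul(-11, Add(Pow(-11, Rational(-1, 2)), -91))), Pow(10876, -1)) = Mul(Add(-145, Mul(-11, Add(Mul(Rational(-1, 11), I, Pow(11, Rational(1, 2))), -91))), Rational(1, 10876)) = Mul(Add(-145, Mul(-11, Add(-91, Mul(Rational(-1, 11), I, Pow(11, Rational(1, 2)))))), Rational(1, 10876)) = Mul(Add(-145, Add(1001, Mul(I, Pow(11, Rational(1, 2))))), Rational(1, 10876)) = Mul(Add(856, Mul(I, Pow(11, Rational(1, 2)))), Rational(1, 10876)) = Add(Rational(214, 2719), Mul(Rational(1, 10876), I, Pow(11, Rational(1, 2))))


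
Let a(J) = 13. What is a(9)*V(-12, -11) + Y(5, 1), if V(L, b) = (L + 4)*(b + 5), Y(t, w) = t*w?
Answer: 629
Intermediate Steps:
V(L, b) = (4 + L)*(5 + b)
a(9)*V(-12, -11) + Y(5, 1) = 13*(20 + 4*(-11) + 5*(-12) - 12*(-11)) + 5*1 = 13*(20 - 44 - 60 + 132) + 5 = 13*48 + 5 = 624 + 5 = 629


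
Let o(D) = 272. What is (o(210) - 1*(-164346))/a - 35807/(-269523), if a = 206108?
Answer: 25874223185/27775423242 ≈ 0.93155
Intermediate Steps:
(o(210) - 1*(-164346))/a - 35807/(-269523) = (272 - 1*(-164346))/206108 - 35807/(-269523) = (272 + 164346)*(1/206108) - 35807*(-1/269523) = 164618*(1/206108) + 35807/269523 = 82309/103054 + 35807/269523 = 25874223185/27775423242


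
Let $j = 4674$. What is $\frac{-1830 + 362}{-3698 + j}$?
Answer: $- \frac{367}{244} \approx -1.5041$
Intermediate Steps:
$\frac{-1830 + 362}{-3698 + j} = \frac{-1830 + 362}{-3698 + 4674} = - \frac{1468}{976} = \left(-1468\right) \frac{1}{976} = - \frac{367}{244}$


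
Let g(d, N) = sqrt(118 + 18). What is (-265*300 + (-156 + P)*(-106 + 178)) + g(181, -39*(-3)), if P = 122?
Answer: -81948 + 2*sqrt(34) ≈ -81936.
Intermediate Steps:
g(d, N) = 2*sqrt(34) (g(d, N) = sqrt(136) = 2*sqrt(34))
(-265*300 + (-156 + P)*(-106 + 178)) + g(181, -39*(-3)) = (-265*300 + (-156 + 122)*(-106 + 178)) + 2*sqrt(34) = (-79500 - 34*72) + 2*sqrt(34) = (-79500 - 2448) + 2*sqrt(34) = -81948 + 2*sqrt(34)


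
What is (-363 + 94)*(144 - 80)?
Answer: -17216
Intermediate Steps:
(-363 + 94)*(144 - 80) = -269*64 = -17216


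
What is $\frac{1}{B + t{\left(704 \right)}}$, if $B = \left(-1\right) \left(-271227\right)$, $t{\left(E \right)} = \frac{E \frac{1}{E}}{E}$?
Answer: $\frac{704}{190943809} \approx 3.6869 \cdot 10^{-6}$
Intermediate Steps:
$t{\left(E \right)} = \frac{1}{E}$ ($t{\left(E \right)} = 1 \frac{1}{E} = \frac{1}{E}$)
$B = 271227$
$\frac{1}{B + t{\left(704 \right)}} = \frac{1}{271227 + \frac{1}{704}} = \frac{1}{\frac{190943809}{704}} = \frac{704}{190943809}$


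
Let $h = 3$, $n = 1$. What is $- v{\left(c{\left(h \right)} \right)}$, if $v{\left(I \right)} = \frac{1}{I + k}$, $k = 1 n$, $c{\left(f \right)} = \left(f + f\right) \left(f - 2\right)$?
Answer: $- \frac{1}{7} \approx -0.14286$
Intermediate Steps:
$c{\left(f \right)} = 2 f \left(-2 + f\right)$
$k = 1$ ($k = 1 \cdot 1 = 1$)
$v{\left(I \right)} = \frac{1}{1 + I}$ ($v{\left(I \right)} = \frac{1}{I + 1} = \frac{1}{1 + I}$)
$- v{\left(c{\left(h \right)} \right)} = - \frac{1}{1 + 2 \cdot 3 \left(-2 + 3\right)} = - \frac{1}{1 + 2 \cdot 3 \cdot 1} = - \frac{1}{1 + 6} = - \frac{1}{7}$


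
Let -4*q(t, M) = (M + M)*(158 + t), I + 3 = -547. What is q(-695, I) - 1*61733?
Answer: -209408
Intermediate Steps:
I = -550 (I = -3 - 547 = -550)
q(t, M) = -M*(158 + t)/2 (q(t, M) = -(M + M)*(158 + t)/4 = -2*M*(158 + t)/4 = -M*(158 + t)/2)
q(-695, I) - 1*61733 = -½*(-550)*(158 - 695) - 1*61733 = -½*(-550)*(-537) - 61733 = -147675 - 61733 = -209408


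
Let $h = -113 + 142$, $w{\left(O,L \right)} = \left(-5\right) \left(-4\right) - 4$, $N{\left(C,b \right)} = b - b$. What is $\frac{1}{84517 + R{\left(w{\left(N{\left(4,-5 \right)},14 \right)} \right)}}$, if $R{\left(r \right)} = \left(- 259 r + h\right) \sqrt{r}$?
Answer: $\frac{1}{68057} \approx 1.4694 \cdot 10^{-5}$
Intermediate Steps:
$N{\left(C,b \right)} = 0$
$w{\left(O,L \right)} = 16$ ($w{\left(O,L \right)} = 20 - 4 = 16$)
$h = 29$
$R{\left(r \right)} = \sqrt{r} \left(29 - 259 r\right)$ ($R{\left(r \right)} = \left(- 259 r + 29\right) \sqrt{r} = \left(29 - 259 r\right) \sqrt{r} = \sqrt{r} \left(29 - 259 r\right)$)
$\frac{1}{84517 + R{\left(w{\left(N{\left(4,-5 \right)},14 \right)} \right)}} = \frac{1}{84517 + \sqrt{16} \left(29 - 4144\right)} = \frac{1}{84517 + 4 \left(29 - 4144\right)} = \frac{1}{84517 + 4 \left(-4115\right)} = \frac{1}{84517 - 16460} = \frac{1}{68057}$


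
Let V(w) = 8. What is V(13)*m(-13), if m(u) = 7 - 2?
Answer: 40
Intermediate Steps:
m(u) = 5
V(13)*m(-13) = 8*5 = 40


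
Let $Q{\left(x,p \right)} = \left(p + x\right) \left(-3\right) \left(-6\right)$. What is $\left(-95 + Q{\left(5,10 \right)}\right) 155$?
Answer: $27125$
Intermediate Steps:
$Q{\left(x,p \right)} = 18 p + 18 x$ ($Q{\left(x,p \right)} = \left(- 3 p - 3 x\right) \left(-6\right) = 18 p + 18 x$)
$\left(-95 + Q{\left(5,10 \right)}\right) 155 = \left(-95 + \left(18 \cdot 10 + 18 \cdot 5\right)\right) 155 = \left(-95 + \left(180 + 90\right)\right) 155 = \left(-95 + 270\right) 155 = 175 \cdot 155 = 27125$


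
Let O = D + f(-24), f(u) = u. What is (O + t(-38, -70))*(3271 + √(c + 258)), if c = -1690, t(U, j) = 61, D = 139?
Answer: 575696 + 352*I*√358 ≈ 5.757e+5 + 6660.2*I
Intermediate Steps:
O = 115 (O = 139 - 24 = 115)
(O + t(-38, -70))*(3271 + √(c + 258)) = (115 + 61)*(3271 + √(-1690 + 258)) = 176*(3271 + √(-1432)) = 176*(3271 + 2*I*√358) = 575696 + 352*I*√358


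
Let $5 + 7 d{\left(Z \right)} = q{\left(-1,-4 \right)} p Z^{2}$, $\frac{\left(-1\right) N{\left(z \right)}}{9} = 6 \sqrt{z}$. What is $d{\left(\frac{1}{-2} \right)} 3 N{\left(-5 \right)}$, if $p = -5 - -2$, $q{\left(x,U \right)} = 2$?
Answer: $\frac{1053 i \sqrt{5}}{7} \approx 336.37 i$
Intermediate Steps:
$p = -3$ ($p = -5 + 2 = -3$)
$N{\left(z \right)} = - 54 \sqrt{z}$ ($N{\left(z \right)} = - 9 \cdot 6 \sqrt{z} = - 54 \sqrt{z}$)
$d{\left(Z \right)} = - \frac{5}{7} - \frac{6 Z^{2}}{7}$ ($d{\left(Z \right)} = - \frac{5}{7} + \frac{2 \left(-3\right) Z^{2}}{7} = - \frac{5}{7} + \frac{\left(-6\right) Z^{2}}{7} = - \frac{5}{7} - \frac{6 Z^{2}}{7}$)
$d{\left(\frac{1}{-2} \right)} 3 N{\left(-5 \right)} = \left(- \frac{5}{7} - \frac{6 \left(\frac{1}{-2}\right)^{2}}{7}\right) 3 \left(- 54 \sqrt{-5}\right) = \left(- \frac{5}{7} - \frac{6 \left(- \frac{1}{2}\right)^{2}}{7}\right) 3 \left(- 54 i \sqrt{5}\right) = \left(- \frac{5}{7} - \frac{3}{14}\right) 3 \left(- 54 i \sqrt{5}\right) = \left(- \frac{13}{14}\right) 3 \left(- 54 i \sqrt{5}\right) = - \frac{39 \left(- 54 i \sqrt{5}\right)}{14} = \frac{1053 i \sqrt{5}}{7}$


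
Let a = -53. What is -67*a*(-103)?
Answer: -365753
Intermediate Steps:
-67*a*(-103) = -67*(-53)*(-103) = 3551*(-103) = -365753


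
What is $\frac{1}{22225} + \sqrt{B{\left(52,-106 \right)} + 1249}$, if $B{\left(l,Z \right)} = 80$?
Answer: $\frac{1}{22225} + \sqrt{1329} \approx 36.456$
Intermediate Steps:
$\frac{1}{22225} + \sqrt{B{\left(52,-106 \right)} + 1249} = \frac{1}{22225} + \sqrt{80 + 1249} = \frac{1}{22225} + \sqrt{1329}$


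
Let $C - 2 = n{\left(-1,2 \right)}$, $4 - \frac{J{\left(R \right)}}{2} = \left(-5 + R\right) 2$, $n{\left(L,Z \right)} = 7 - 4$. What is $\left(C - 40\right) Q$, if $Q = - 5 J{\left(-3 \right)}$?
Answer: $7000$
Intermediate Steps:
$n{\left(L,Z \right)} = 3$ ($n{\left(L,Z \right)} = 7 - 4 = 3$)
$J{\left(R \right)} = 28 - 4 R$ ($J{\left(R \right)} = 8 - 2 \left(-5 + R\right) 2 = 8 - 2 \left(-10 + 2 R\right) = 8 - \left(-20 + 4 R\right) = 28 - 4 R$)
$C = 5$ ($C = 2 + 3 = 5$)
$Q = -200$ ($Q = - 5 \left(28 - -12\right) = - 5 \left(28 + 12\right) = \left(-5\right) 40 = -200$)
$\left(C - 40\right) Q = \left(5 - 40\right) \left(-200\right) = \left(-35\right) \left(-200\right) = 7000$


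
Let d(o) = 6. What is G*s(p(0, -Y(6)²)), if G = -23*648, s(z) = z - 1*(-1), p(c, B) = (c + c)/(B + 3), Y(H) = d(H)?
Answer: -14904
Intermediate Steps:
Y(H) = 6
p(c, B) = 2*c/(3 + B) (p(c, B) = (2*c)/(3 + B) = 2*c/(3 + B))
s(z) = 1 + z (s(z) = z + 1 = 1 + z)
G = -14904
G*s(p(0, -Y(6)²)) = -14904*(1 + 2*0/(3 - 1*6²)) = -14904*(1 + 2*0/(3 - 1*36)) = -14904*(1 + 2*0/(3 - 36)) = -14904*(1 + 2*0/(-33)) = -14904*(1 + 2*0*(-1/33)) = -14904*(1 + 0) = -14904*1 = -14904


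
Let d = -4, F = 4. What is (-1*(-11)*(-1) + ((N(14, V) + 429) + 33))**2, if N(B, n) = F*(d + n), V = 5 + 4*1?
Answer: 221841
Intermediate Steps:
V = 9 (V = 5 + 4 = 9)
N(B, n) = -16 + 4*n (N(B, n) = 4*(-4 + n) = -16 + 4*n)
(-1*(-11)*(-1) + ((N(14, V) + 429) + 33))**2 = (-1*(-11)*(-1) + (((-16 + 4*9) + 429) + 33))**2 = (11*(-1) + (((-16 + 36) + 429) + 33))**2 = (-11 + ((20 + 429) + 33))**2 = (-11 + (449 + 33))**2 = (-11 + 482)**2 = 471**2 = 221841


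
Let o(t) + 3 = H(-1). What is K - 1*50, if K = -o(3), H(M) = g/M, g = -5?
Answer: -52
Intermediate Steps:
H(M) = -5/M
o(t) = 2 (o(t) = -3 - 5/(-1) = -3 - 5*(-1) = -3 + 5 = 2)
K = -2 (K = -1*2 = -2)
K - 1*50 = -2 - 1*50 = -2 - 50 = -52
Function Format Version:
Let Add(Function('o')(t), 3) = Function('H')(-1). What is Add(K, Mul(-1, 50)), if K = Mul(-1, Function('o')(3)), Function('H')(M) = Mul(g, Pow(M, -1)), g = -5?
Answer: -52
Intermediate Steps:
Function('H')(M) = Mul(-5, Pow(M, -1))
Function('o')(t) = 2 (Function('o')(t) = Add(-3, Mul(-5, Pow(-1, -1))) = Add(-3, Mul(-5, -1)) = Add(-3, 5) = 2)
K = -2 (K = Mul(-1, 2) = -2)
Add(K, Mul(-1, 50)) = Add(-2, Mul(-1, 50)) = Add(-2, -50) = -52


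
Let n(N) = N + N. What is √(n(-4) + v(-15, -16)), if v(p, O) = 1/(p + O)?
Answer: I*√7719/31 ≈ 2.8341*I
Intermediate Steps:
n(N) = 2*N
v(p, O) = 1/(O + p)
√(n(-4) + v(-15, -16)) = √(2*(-4) + 1/(-16 - 15)) = √(-8 + 1/(-31)) = √(-8 - 1/31) = √(-249/31) = I*√7719/31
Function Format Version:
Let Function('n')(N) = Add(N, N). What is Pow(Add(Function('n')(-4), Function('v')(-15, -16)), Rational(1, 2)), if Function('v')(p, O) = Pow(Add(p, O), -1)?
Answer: Mul(Rational(1, 31), I, Pow(7719, Rational(1, 2))) ≈ Mul(2.8341, I)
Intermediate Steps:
Function('n')(N) = Mul(2, N)
Function('v')(p, O) = Pow(Add(O, p), -1)
Pow(Add(Function('n')(-4), Function('v')(-15, -16)), Rational(1, 2)) = Pow(Add(Mul(2, -4), Pow(Add(-16, -15), -1)), Rational(1, 2)) = Pow(Add(-8, Pow(-31, -1)), Rational(1, 2)) = Pow(Add(-8, Rational(-1, 31)), Rational(1, 2)) = Pow(Rational(-249, 31), Rational(1, 2)) = Mul(Rational(1, 31), I, Pow(7719, Rational(1, 2)))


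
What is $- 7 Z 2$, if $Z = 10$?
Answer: $-140$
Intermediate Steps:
$- 7 Z 2 = \left(-7\right) 10 \cdot 2 = \left(-70\right) 2 = -140$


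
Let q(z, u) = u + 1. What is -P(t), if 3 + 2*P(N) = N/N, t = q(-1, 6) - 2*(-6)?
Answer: 1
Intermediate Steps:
q(z, u) = 1 + u
t = 19 (t = (1 + 6) - 2*(-6) = 7 + 12 = 19)
P(N) = -1 (P(N) = -3/2 + (N/N)/2 = -3/2 + (1/2)*1 = -3/2 + 1/2 = -1)
-P(t) = -1*(-1) = 1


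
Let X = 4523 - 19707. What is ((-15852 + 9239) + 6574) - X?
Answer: 15145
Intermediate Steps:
X = -15184
((-15852 + 9239) + 6574) - X = ((-15852 + 9239) + 6574) - 1*(-15184) = (-6613 + 6574) + 15184 = -39 + 15184 = 15145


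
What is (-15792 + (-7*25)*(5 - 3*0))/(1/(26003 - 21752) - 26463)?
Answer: 70851417/112494212 ≈ 0.62982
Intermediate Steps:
(-15792 + (-7*25)*(5 - 3*0))/(1/(26003 - 21752) - 26463) = (-15792 - 175*(5 + 0))/(1/4251 - 26463) = (-15792 - 175*5)/(1/4251 - 26463) = (-15792 - 875)/(-112494212/4251) = -16667*(-4251/112494212) = 70851417/112494212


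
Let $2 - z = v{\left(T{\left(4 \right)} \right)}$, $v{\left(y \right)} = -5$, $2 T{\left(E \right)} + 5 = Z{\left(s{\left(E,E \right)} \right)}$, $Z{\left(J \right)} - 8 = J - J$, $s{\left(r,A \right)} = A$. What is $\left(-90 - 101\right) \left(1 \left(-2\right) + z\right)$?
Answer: $-955$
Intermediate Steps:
$Z{\left(J \right)} = 8$ ($Z{\left(J \right)} = 8 + \left(J - J\right) = 8 + 0 = 8$)
$T{\left(E \right)} = \frac{3}{2}$ ($T{\left(E \right)} = - \frac{5}{2} + \frac{1}{2} \cdot 8 = - \frac{5}{2} + 4 = \frac{3}{2}$)
$z = 7$ ($z = 2 - -5 = 2 + 5 = 7$)
$\left(-90 - 101\right) \left(1 \left(-2\right) + z\right) = \left(-90 - 101\right) \left(1 \left(-2\right) + 7\right) = - 191 \left(-2 + 7\right) = \left(-191\right) 5 = -955$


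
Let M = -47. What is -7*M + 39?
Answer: 368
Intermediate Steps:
-7*M + 39 = -7*(-47) + 39 = 329 + 39 = 368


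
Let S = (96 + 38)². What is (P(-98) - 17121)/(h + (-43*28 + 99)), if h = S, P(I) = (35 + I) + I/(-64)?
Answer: -549839/539232 ≈ -1.0197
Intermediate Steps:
P(I) = 35 + 63*I/64 (P(I) = (35 + I) + I*(-1/64) = (35 + I) - I/64 = 35 + 63*I/64)
S = 17956 (S = 134² = 17956)
h = 17956
(P(-98) - 17121)/(h + (-43*28 + 99)) = ((35 + (63/64)*(-98)) - 17121)/(17956 + (-43*28 + 99)) = ((35 - 3087/32) - 17121)/(17956 + (-1204 + 99)) = (-1967/32 - 17121)/(17956 - 1105) = -549839/32/16851 = -549839/32*1/16851 = -549839/539232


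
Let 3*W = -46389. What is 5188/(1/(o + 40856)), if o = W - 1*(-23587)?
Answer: 254108240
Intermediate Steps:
W = -15463 (W = (⅓)*(-46389) = -15463)
o = 8124 (o = -15463 - 1*(-23587) = -15463 + 23587 = 8124)
5188/(1/(o + 40856)) = 5188/(1/(8124 + 40856)) = 5188/(1/48980) = 5188*48980 = 254108240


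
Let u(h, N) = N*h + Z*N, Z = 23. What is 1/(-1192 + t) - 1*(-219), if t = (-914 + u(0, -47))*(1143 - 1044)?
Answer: 43514642/198697 ≈ 219.00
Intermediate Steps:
u(h, N) = 23*N + N*h (u(h, N) = N*h + 23*N = 23*N + N*h)
t = -197505 (t = (-914 - 47*(23 + 0))*(1143 - 1044) = (-914 - 47*23)*99 = (-914 - 1081)*99 = -1995*99 = -197505)
1/(-1192 + t) - 1*(-219) = 1/(-1192 - 197505) - 1*(-219) = 1/(-198697) + 219 = -1/198697 + 219 = 43514642/198697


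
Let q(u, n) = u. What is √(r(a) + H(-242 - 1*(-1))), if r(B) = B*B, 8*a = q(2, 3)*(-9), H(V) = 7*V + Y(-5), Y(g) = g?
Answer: 3*I*√2999/4 ≈ 41.072*I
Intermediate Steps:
H(V) = -5 + 7*V (H(V) = 7*V - 5 = -5 + 7*V)
a = -9/4 (a = (2*(-9))/8 = (⅛)*(-18) = -9/4 ≈ -2.2500)
r(B) = B²
√(r(a) + H(-242 - 1*(-1))) = √((-9/4)² + (-5 + 7*(-242 - 1*(-1)))) = √(81/16 + (-5 + 7*(-242 + 1))) = √(81/16 + (-5 + 7*(-241))) = √(81/16 + (-5 - 1687)) = √(81/16 - 1692) = √(-26991/16) = 3*I*√2999/4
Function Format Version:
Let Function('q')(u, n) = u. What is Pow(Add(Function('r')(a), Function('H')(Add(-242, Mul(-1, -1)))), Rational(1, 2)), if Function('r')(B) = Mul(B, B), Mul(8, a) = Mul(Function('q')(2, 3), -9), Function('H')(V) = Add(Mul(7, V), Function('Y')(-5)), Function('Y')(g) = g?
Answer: Mul(Rational(3, 4), I, Pow(2999, Rational(1, 2))) ≈ Mul(41.072, I)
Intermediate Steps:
Function('H')(V) = Add(-5, Mul(7, V)) (Function('H')(V) = Add(Mul(7, V), -5) = Add(-5, Mul(7, V)))
a = Rational(-9, 4) (a = Mul(Rational(1, 8), Mul(2, -9)) = Mul(Rational(1, 8), -18) = Rational(-9, 4) ≈ -2.2500)
Function('r')(B) = Pow(B, 2)
Pow(Add(Function('r')(a), Function('H')(Add(-242, Mul(-1, -1)))), Rational(1, 2)) = Pow(Add(Pow(Rational(-9, 4), 2), Add(-5, Mul(7, Add(-242, Mul(-1, -1))))), Rational(1, 2)) = Pow(Add(Rational(81, 16), Add(-5, Mul(7, Add(-242, 1)))), Rational(1, 2)) = Pow(Add(Rational(81, 16), Add(-5, Mul(7, -241))), Rational(1, 2)) = Pow(Add(Rational(81, 16), Add(-5, -1687)), Rational(1, 2)) = Pow(Add(Rational(81, 16), -1692), Rational(1, 2)) = Pow(Rational(-26991, 16), Rational(1, 2)) = Mul(Rational(3, 4), I, Pow(2999, Rational(1, 2)))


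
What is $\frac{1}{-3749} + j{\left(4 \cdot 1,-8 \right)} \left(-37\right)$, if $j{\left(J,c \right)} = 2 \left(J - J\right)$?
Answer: $- \frac{1}{3749} \approx -0.00026674$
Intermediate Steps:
$j{\left(J,c \right)} = 0$ ($j{\left(J,c \right)} = 2 \cdot 0 = 0$)
$\frac{1}{-3749} + j{\left(4 \cdot 1,-8 \right)} \left(-37\right) = \frac{1}{-3749} + 0 \left(-37\right) = - \frac{1}{3749} + 0 = - \frac{1}{3749}$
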